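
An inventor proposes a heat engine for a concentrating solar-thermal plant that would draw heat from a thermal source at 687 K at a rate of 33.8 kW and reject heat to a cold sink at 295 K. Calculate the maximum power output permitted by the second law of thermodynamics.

Ẇ_max ≈ 19.3 kW

The second-law ceiling is the Carnot efficiency, η_max = 1 − T_C/T_H = 1 − 295.00/687.00 = 0.5706.
W_max = η_max · Q_H = 0.5706 × 33.8 = 19.3 kW.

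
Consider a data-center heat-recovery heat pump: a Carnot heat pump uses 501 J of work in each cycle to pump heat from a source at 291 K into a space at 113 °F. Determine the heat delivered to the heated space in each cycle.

Q_H ≈ 5871 J

T_H = 113 °F → (113 − 32) × 5/9 = 45.00 °C = 318.15 K.
Reversible heating COP: COP_HP = T_H/(T_H − T_C) = 318.15/27.15 = 11.7182.
Q_H = COP_HP · W = 11.7182 × 501 = 5871 J.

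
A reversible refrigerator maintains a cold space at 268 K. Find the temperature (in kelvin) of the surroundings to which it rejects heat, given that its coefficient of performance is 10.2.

T_H ≈ 294 K

COP_R = T_C/(T_H − T_C) ⇒ T_H = T_C·(1 + 1/COP_R) = 268.00 × (1 + 1/10.2) = 294 K.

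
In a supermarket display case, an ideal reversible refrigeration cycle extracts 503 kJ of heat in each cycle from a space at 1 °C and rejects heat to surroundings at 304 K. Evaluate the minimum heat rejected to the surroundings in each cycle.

Q_H ≈ 558 kJ

T_C = 1 °C → 1 + 273.15 = 274.15 K.
For a reversible cycle Q_H/Q_C = T_H/T_C, so Q_H = Q_C·T_H/T_C = 503 × 304.00/274.15 = 558 kJ.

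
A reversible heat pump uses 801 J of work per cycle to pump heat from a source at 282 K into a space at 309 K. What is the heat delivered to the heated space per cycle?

COP_HP = T_H/(T_H − T_C) = 309.00/27.00 = 11.4444.
Q_H = COP_HP · W = 11.4444 × 801 = 9170 J.

Q_H ≈ 9170 J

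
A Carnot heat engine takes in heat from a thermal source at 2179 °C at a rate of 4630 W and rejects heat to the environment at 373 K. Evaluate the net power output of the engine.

Ẇ ≈ 3926 W

T_H = 2179 °C → 2179 + 273.15 = 2452.15 K.
For a reversible engine, η = 1 − T_C/T_H = 1 − 373.00/2452.15 = 0.8479.
W = η·Q_H = 0.8479 × 4630 = 3926 W.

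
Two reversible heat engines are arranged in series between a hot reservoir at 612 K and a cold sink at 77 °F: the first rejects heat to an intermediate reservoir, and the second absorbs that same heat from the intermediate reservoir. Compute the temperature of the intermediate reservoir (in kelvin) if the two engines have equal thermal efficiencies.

T_C = 77 °F → (77 − 32) × 5/9 = 25.00 °C = 298.15 K.
Equal efficiencies require 1 − T_m/T_H = 1 − T_C/T_m, i.e. T_m/T_H = T_C/T_m, so T_m = √(T_H·T_C) = √(612.00 × 298.15) = 427 K.

T_m ≈ 427 K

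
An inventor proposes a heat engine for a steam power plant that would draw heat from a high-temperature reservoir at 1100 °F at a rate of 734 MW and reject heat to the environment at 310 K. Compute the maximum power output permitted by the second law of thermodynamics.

T_H = 1100 °F → (1100 − 32) × 5/9 = 593.33 °C = 866.48 K.
The second-law ceiling is the Carnot efficiency, η_max = 1 − T_C/T_H = 1 − 310.00/866.48 = 0.6422.
W_max = η_max · Q_H = 0.6422 × 734 = 471 MW.

Ẇ_max ≈ 471 MW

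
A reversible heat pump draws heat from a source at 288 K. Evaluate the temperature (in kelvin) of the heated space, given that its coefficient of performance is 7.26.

T_H ≈ 334 K

COP_HP = T_H/(T_H − T_C) ⇒ T_H = T_C·COP_HP/(COP_HP − 1) = 288.00 × 7.26/(7.26 − 1) = 334 K.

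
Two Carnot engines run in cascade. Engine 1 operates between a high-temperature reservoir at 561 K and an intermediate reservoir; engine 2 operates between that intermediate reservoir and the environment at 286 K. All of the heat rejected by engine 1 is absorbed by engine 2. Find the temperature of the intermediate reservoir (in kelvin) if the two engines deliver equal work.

For reversible stages Q_m = Q_H·(T_m/T_H). Setting W₁ = Q_H(1 − T_m/T_H) equal to W₂ = Q_m(1 − T_C/T_m) = Q_H·(T_m − T_C)/T_H gives T_H − T_m = T_m − T_C, so T_m = (T_H + T_C)/2 = (561.00 + 286.00)/2 = 424 K.

T_m ≈ 424 K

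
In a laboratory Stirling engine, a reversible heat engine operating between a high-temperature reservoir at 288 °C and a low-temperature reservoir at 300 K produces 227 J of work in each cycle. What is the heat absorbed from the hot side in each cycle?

T_H = 288 °C → 288 + 273.15 = 561.15 K.
For a reversible engine, η = 1 − T_C/T_H = 1 − 300.00/561.15 = 0.4654.
Q_H = W/η = 227/0.4654 = 488 J.

Q_H ≈ 488 J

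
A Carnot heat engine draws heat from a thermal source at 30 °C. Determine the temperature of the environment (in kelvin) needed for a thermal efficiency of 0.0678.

T_H = 30 °C → 30 + 273.15 = 303.15 K.
From η = 1 − T_C/T_H, T_C = T_H·(1 − η) = 303.15 × (1 − 0.0678) = 282.6 K.

T_C ≈ 282.6 K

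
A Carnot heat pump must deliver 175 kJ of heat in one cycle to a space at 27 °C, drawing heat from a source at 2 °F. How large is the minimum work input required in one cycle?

T_H = 27 °C → 27 + 273.15 = 300.15 K.
T_C = 2 °F → (2 − 32) × 5/9 = -16.67 °C = 256.48 K.
COP_HP = T_H/(T_H − T_C) = 300.15/43.67 = 6.8737.
W = Q_H/COP_HP = 175/6.8737 = 25.5 kJ.

W_in ≈ 25.5 kJ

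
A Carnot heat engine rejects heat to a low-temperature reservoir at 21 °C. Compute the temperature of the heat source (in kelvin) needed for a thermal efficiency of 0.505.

T_C = 21 °C → 21 + 273.15 = 294.15 K.
From η = 1 − T_C/T_H, solving for T_H gives T_H = T_C/(1 − η) = 294.15/(1 − 0.505) = 594 K.

T_H ≈ 594 K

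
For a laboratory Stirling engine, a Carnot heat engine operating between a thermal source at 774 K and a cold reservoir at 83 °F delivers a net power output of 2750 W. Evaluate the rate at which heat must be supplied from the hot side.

Q̇_H ≈ 4500 W

T_C = 83 °F → (83 − 32) × 5/9 = 28.33 °C = 301.48 K.
Since the cycle is reversible, η = 1 − T_C/T_H = 1 − 301.48/774.00 = 0.6105.
Q_H = W/η = 2750/0.6105 = 4500 W.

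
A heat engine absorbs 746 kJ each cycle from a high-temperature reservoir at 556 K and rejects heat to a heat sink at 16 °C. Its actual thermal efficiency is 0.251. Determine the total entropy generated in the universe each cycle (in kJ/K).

ΔS_univ ≈ 0.591 kJ/K

T_C = 16 °C → 16 + 273.15 = 289.15 K.
W = η·Q_H = 0.251 × 746 = 187.2 kJ, so Q_C = Q_H − W = 558.8 kJ.
The hot reservoir loses entropy Q_H/T_H = 746/556.00 = 1.342 kJ/K; the cold reservoir gains Q_C/T_C = 558.8/289.15 = 1.932 kJ/K.
ΔS_univ = −Q_H/T_H + Q_C/T_C = 0.591 kJ/K (> 0, since η = 0.251 < η_Carnot = 0.480).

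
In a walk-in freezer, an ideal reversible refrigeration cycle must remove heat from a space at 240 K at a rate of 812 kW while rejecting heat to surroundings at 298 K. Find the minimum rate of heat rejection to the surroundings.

Q̇_H ≈ 1010 kW

For a reversible cycle Q_H/Q_C = T_H/T_C, so Q_H = Q_C·T_H/T_C = 812 × 298.00/240.00 = 1010 kW.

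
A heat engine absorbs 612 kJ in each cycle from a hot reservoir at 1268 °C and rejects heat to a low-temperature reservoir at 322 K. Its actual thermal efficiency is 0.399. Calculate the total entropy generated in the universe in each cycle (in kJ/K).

ΔS_univ ≈ 0.745 kJ/K

T_H = 1268 °C → 1268 + 273.15 = 1541.15 K.
W = η·Q_H = 0.399 × 612 = 244.2 kJ, so Q_C = Q_H − W = 367.8 kJ.
Reservoir entropy changes: ΔS_H = −Q_H/T_H = −612/1541.15 = -0.3971 kJ/K and ΔS_C = +Q_C/T_C = 367.8/322.00 = 1.142 kJ/K.
ΔS_univ = −Q_H/T_H + Q_C/T_C = 0.745 kJ/K (> 0, since η = 0.399 < η_Carnot = 0.791).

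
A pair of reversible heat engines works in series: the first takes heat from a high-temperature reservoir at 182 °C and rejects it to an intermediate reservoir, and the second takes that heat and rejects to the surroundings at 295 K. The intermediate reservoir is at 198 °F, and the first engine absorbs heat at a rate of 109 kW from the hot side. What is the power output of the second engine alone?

Ẇ₂ ≈ 16.9 kW

T_H = 182 °C → 182 + 273.15 = 455.15 K.
T_m = 198 °F → (198 − 32) × 5/9 = 92.22 °C = 365.37 K.
Heat entering the second stage: Q_m = Q_H·(T_m/T_H) = 109 × 365.37/455.15 = 87.5 kW.
Second-stage efficiency η₂ = 1 − T_C/T_m = 1 − 295.00/365.37 = 0.1926, so W₂ = η₂·Q_m = 16.9 kW.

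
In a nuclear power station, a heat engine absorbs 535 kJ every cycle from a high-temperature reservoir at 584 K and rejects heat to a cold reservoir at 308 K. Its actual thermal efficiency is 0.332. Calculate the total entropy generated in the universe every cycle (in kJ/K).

ΔS_univ ≈ 0.244 kJ/K

W = η·Q_H = 0.332 × 535 = 177.6 kJ, so Q_C = Q_H − W = 357.4 kJ.
The hot reservoir loses entropy Q_H/T_H = 535/584.00 = 0.9161 kJ/K; the cold reservoir gains Q_C/T_C = 357.4/308.00 = 1.160 kJ/K.
ΔS_univ = −Q_H/T_H + Q_C/T_C = 0.244 kJ/K (> 0, since η = 0.332 < η_Carnot = 0.473).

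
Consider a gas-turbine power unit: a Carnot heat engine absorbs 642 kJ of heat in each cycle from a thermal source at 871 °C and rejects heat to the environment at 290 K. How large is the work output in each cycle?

W ≈ 479.3 kJ

T_H = 871 °C → 871 + 273.15 = 1144.15 K.
η_rev = 1 − T_C/T_H = 1 − 290.00/1144.15 = 0.7465.
W = η·Q_H = 0.7465 × 642 = 479.3 kJ.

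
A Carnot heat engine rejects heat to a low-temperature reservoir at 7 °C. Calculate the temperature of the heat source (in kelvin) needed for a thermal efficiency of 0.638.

T_C = 7 °C → 7 + 273.15 = 280.15 K.
From η = 1 − T_C/T_H, solving for T_H gives T_H = T_C/(1 − η) = 280.15/(1 − 0.638) = 773.9 K.

T_H ≈ 773.9 K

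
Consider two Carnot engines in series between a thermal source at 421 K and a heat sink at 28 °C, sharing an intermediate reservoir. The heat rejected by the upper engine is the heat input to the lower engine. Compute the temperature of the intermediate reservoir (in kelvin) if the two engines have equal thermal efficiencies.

T_m ≈ 356.1 K

T_C = 28 °C → 28 + 273.15 = 301.15 K.
Equal efficiencies require 1 − T_m/T_H = 1 − T_C/T_m, i.e. T_m/T_H = T_C/T_m, so T_m = √(T_H·T_C) = √(421.00 × 301.15) = 356.1 K.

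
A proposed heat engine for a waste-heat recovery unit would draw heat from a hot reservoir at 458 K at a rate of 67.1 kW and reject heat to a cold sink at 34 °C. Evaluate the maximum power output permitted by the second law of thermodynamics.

T_C = 34 °C → 34 + 273.15 = 307.15 K.
The upper bound on efficiency is η_max = 1 − T_C/T_H = 1 − 307.15/458.00 = 0.3294.
W_max = η_max · Q_H = 0.3294 × 67.1 = 22.10 kW.

Ẇ_max ≈ 22.10 kW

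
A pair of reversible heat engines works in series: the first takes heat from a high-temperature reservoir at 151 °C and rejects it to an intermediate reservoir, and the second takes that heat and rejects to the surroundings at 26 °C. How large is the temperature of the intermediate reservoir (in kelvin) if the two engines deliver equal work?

T_m ≈ 362 K

T_H = 151 °C → 151 + 273.15 = 424.15 K.
T_C = 26 °C → 26 + 273.15 = 299.15 K.
For reversible stages Q_m = Q_H·(T_m/T_H). Setting W₁ = Q_H(1 − T_m/T_H) equal to W₂ = Q_m(1 − T_C/T_m) = Q_H·(T_m − T_C)/T_H gives T_H − T_m = T_m − T_C, so T_m = (T_H + T_C)/2 = (424.15 + 299.15)/2 = 362 K.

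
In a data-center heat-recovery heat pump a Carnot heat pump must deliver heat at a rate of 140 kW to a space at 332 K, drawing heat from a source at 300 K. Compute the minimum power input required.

Ẇ_in ≈ 13.49 kW

COP_HP = T_H/(T_H − T_C) = 332.00/32.00 = 10.3750.
W = Q_H/COP_HP = 140/10.3750 = 13.49 kW.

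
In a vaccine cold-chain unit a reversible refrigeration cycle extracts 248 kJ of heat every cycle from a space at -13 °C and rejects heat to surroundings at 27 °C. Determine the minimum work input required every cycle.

T_H = 27 °C → 27 + 273.15 = 300.15 K.
T_C = -13 °C → -13 + 273.15 = 260.15 K.
For a reversible refrigerator, COP_R = T_C/(T_H − T_C) = 260.15/40.00 = 6.5037.
W = Q_C/COP_R = 248/6.5037 = 38.13 kJ.

W_in ≈ 38.13 kJ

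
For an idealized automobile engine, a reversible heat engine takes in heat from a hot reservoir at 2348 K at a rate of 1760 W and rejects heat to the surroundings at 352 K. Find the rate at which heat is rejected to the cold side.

Since the cycle is reversible, η = 1 − T_C/T_H = 1 − 352.00/2348.00 = 0.8501.
For a reversible cycle Q_C/Q_H = T_C/T_H, so Q_C = 1760 × 352.00/2348.00 = 263.9 W.

Q̇_C ≈ 263.9 W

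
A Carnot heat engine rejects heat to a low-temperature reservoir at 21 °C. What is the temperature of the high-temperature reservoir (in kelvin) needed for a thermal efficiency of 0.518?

T_C = 21 °C → 21 + 273.15 = 294.15 K.
From η = 1 − T_C/T_H, solving for T_H gives T_H = T_C/(1 − η) = 294.15/(1 − 0.518) = 610 K.

T_H ≈ 610 K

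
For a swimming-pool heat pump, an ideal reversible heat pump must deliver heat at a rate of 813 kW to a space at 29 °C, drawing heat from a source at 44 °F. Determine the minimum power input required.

T_H = 29 °C → 29 + 273.15 = 302.15 K.
T_C = 44 °F → (44 − 32) × 5/9 = 6.67 °C = 279.82 K.
For a reversible heat pump, COP_HP = T_H/(T_H − T_C) = 302.15/22.33 = 13.5291.
W = Q_H/COP_HP = 813/13.5291 = 60.09 kW.

Ẇ_in ≈ 60.09 kW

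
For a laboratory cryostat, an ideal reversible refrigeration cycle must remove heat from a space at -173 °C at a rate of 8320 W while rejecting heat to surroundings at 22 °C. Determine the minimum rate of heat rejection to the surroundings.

T_H = 22 °C → 22 + 273.15 = 295.15 K.
T_C = -173 °C → -173 + 273.15 = 100.15 K.
For a reversible cycle Q_H/Q_C = T_H/T_C, so Q_H = Q_C·T_H/T_C = 8320 × 295.15/100.15 = 24500 W.

Q̇_H ≈ 24500 W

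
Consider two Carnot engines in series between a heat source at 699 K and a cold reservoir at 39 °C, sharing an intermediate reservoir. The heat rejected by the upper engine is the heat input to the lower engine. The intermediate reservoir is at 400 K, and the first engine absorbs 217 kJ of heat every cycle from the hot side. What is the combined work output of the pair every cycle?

W_total ≈ 120.1 kJ

T_C = 39 °C → 39 + 273.15 = 312.15 K.
Two reversible stages in series are equivalent to a single Carnot engine between T_H and T_C, so η_total = 1 − T_C/T_H = 1 − 312.15/699.00 = 0.5534.
W_total = η_total · Q_H = 0.5534 × 217 = 120.1 kJ.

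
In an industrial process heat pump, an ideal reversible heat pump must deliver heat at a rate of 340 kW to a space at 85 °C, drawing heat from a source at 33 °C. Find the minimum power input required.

Ẇ_in ≈ 49.36 kW

T_H = 85 °C → 85 + 273.15 = 358.15 K.
T_C = 33 °C → 33 + 273.15 = 306.15 K.
Reversible heating COP: COP_HP = T_H/(T_H − T_C) = 358.15/52.00 = 6.8875.
W = Q_H/COP_HP = 340/6.8875 = 49.36 kW.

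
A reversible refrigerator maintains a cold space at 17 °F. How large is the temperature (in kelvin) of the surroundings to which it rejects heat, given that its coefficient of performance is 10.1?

T_C = 17 °F → (17 − 32) × 5/9 = -8.33 °C = 264.82 K.
COP_R = T_C/(T_H − T_C) ⇒ T_H = T_C·(1 + 1/COP_R) = 264.82 × (1 + 1/10.1) = 291 K.

T_H ≈ 291 K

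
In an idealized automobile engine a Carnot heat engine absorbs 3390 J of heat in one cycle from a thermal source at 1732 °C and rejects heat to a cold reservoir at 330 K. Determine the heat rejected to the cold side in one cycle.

Q_C ≈ 558 J

T_H = 1732 °C → 1732 + 273.15 = 2005.15 K.
For a reversible engine, η = 1 − T_C/T_H = 1 − 330.00/2005.15 = 0.8354.
For a reversible cycle Q_C/Q_H = T_C/T_H, so Q_C = 3390 × 330.00/2005.15 = 558 J.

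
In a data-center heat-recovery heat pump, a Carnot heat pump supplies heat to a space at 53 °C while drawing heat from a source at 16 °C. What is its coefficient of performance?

COP_HP ≈ 8.81

T_H = 53 °C → 53 + 273.15 = 326.15 K.
T_C = 16 °C → 16 + 273.15 = 289.15 K.
COP_HP = T_H/(T_H − T_C) = 326.15/(326.15 − 289.15) = 8.81.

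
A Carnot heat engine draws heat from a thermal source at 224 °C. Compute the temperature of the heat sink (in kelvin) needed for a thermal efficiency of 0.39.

T_C ≈ 303 K

T_H = 224 °C → 224 + 273.15 = 497.15 K.
From η = 1 − T_C/T_H, T_C = T_H·(1 − η) = 497.15 × (1 − 0.39) = 303 K.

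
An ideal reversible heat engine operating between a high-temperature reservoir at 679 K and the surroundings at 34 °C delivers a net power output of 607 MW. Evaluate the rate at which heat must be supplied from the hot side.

Q̇_H ≈ 1110 MW

T_C = 34 °C → 34 + 273.15 = 307.15 K.
For a reversible engine, η = 1 − T_C/T_H = 1 − 307.15/679.00 = 0.5476.
Q_H = W/η = 607/0.5476 = 1110 MW.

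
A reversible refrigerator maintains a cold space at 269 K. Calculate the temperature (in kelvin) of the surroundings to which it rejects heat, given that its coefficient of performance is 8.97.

COP_R = T_C/(T_H − T_C) ⇒ T_H = T_C·(1 + 1/COP_R) = 269.00 × (1 + 1/8.97) = 299.0 K.

T_H ≈ 299.0 K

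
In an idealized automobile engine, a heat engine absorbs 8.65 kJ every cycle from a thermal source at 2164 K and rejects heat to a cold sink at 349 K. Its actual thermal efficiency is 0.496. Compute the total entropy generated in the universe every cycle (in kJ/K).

ΔS_univ ≈ 0.00849 kJ/K

W = η·Q_H = 0.496 × 8.65 = 4.290 kJ, so Q_C = Q_H − W = 4.360 kJ.
Entropy balance on the reservoirs: −Q_H/T_H = -0.003997 kJ/K, +Q_C/T_C = 0.01249 kJ/K.
ΔS_univ = −Q_H/T_H + Q_C/T_C = 0.00849 kJ/K (> 0, since η = 0.496 < η_Carnot = 0.839).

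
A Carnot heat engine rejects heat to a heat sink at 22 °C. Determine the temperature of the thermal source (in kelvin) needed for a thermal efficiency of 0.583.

T_C = 22 °C → 22 + 273.15 = 295.15 K.
From η = 1 − T_C/T_H, solving for T_H gives T_H = T_C/(1 − η) = 295.15/(1 − 0.583) = 708 K.

T_H ≈ 708 K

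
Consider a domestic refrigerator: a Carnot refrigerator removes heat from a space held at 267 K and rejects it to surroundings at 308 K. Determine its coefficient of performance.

COP_R ≈ 6.51

COP_R = T_C/(T_H − T_C) = 267.00/(308.00 − 267.00) = 6.51.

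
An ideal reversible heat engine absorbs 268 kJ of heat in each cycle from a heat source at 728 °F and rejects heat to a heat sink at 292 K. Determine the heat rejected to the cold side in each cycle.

Q_C ≈ 119 kJ

T_H = 728 °F → (728 − 32) × 5/9 = 386.67 °C = 659.82 K.
Since the cycle is reversible, η = 1 − T_C/T_H = 1 − 292.00/659.82 = 0.5575.
For a reversible cycle Q_C/Q_H = T_C/T_H, so Q_C = 268 × 292.00/659.82 = 119 kJ.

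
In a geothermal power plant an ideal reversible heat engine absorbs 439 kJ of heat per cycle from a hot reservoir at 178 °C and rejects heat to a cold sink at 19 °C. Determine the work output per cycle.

W ≈ 155 kJ

T_H = 178 °C → 178 + 273.15 = 451.15 K.
T_C = 19 °C → 19 + 273.15 = 292.15 K.
Carnot efficiency: η = 1 − T_C/T_H = 1 − 292.15/451.15 = 0.3524.
W = η·Q_H = 0.3524 × 439 = 155 kJ.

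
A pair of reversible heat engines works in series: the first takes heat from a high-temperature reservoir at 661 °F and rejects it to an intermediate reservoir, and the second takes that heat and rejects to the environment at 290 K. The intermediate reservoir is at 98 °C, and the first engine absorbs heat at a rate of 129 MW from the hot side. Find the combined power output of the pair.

Ẇ_total ≈ 68.9 MW

T_H = 661 °F → (661 − 32) × 5/9 = 349.44 °C = 622.59 K.
Two reversible stages in series are equivalent to a single Carnot engine between T_H and T_C, so η_total = 1 − T_C/T_H = 1 − 290.00/622.59 = 0.5342.
W_total = η_total · Q_H = 0.5342 × 129 = 68.9 MW.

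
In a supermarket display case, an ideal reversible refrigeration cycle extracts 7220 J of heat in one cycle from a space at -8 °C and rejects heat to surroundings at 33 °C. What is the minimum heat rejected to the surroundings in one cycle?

Q_H ≈ 8340 J

T_H = 33 °C → 33 + 273.15 = 306.15 K.
T_C = -8 °C → -8 + 273.15 = 265.15 K.
For a reversible cycle Q_H/Q_C = T_H/T_C, so Q_H = Q_C·T_H/T_C = 7220 × 306.15/265.15 = 8340 J.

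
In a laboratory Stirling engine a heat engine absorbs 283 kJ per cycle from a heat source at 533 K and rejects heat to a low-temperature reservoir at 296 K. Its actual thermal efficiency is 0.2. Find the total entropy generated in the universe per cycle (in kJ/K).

W = η·Q_H = 0.2 × 283 = 56.60 kJ, so Q_C = Q_H − W = 226.4 kJ.
Entropy balance on the reservoirs: −Q_H/T_H = -0.5310 kJ/K, +Q_C/T_C = 0.7649 kJ/K.
ΔS_univ = −Q_H/T_H + Q_C/T_C = 0.234 kJ/K (> 0, since η = 0.2 < η_Carnot = 0.445).

ΔS_univ ≈ 0.234 kJ/K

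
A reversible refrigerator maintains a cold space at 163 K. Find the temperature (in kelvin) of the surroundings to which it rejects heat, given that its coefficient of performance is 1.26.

T_H ≈ 292.4 K

COP_R = T_C/(T_H − T_C) ⇒ T_H = T_C·(1 + 1/COP_R) = 163.00 × (1 + 1/1.26) = 292.4 K.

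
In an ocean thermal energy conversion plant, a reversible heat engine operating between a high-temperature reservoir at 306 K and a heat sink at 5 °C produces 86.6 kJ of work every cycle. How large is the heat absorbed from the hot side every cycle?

T_C = 5 °C → 5 + 273.15 = 278.15 K.
Since the cycle is reversible, η = 1 − T_C/T_H = 1 − 278.15/306.00 = 0.0910.
Q_H = W/η = 86.6/0.0910 = 951.5 kJ.

Q_H ≈ 951.5 kJ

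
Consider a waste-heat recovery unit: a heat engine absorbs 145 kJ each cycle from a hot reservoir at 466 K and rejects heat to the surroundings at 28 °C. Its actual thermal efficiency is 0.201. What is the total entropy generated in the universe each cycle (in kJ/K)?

ΔS_univ ≈ 0.0735 kJ/K

T_C = 28 °C → 28 + 273.15 = 301.15 K.
W = η·Q_H = 0.201 × 145 = 29.15 kJ, so Q_C = Q_H − W = 115.9 kJ.
Reservoir entropy changes: ΔS_H = −Q_H/T_H = −145/466.00 = -0.3112 kJ/K and ΔS_C = +Q_C/T_C = 115.9/301.15 = 0.3847 kJ/K.
ΔS_univ = −Q_H/T_H + Q_C/T_C = 0.0735 kJ/K (> 0, since η = 0.201 < η_Carnot = 0.354).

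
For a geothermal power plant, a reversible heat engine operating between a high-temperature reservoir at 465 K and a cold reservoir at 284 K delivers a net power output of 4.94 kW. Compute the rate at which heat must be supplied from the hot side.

Q̇_H ≈ 12.69 kW

The Carnot efficiency is η = 1 − T_C/T_H = 1 − 284.00/465.00 = 0.3892.
Q_H = W/η = 4.94/0.3892 = 12.69 kW.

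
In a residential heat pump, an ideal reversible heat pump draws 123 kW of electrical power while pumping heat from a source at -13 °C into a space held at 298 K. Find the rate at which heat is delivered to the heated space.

T_C = -13 °C → -13 + 273.15 = 260.15 K.
The Carnot heat-pump COP is COP_HP = T_H/(T_H − T_C) = 298.00/37.85 = 7.8732.
Q_H = COP_HP · W = 7.8732 × 123 = 968 kW.

Q̇_H ≈ 968 kW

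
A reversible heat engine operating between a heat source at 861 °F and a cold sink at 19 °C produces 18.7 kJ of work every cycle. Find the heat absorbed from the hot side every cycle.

T_H = 861 °F → (861 − 32) × 5/9 = 460.56 °C = 733.71 K.
T_C = 19 °C → 19 + 273.15 = 292.15 K.
η_rev = 1 − T_C/T_H = 1 − 292.15/733.71 = 0.6018.
Q_H = W/η = 18.7/0.6018 = 31.07 kJ.

Q_H ≈ 31.07 kJ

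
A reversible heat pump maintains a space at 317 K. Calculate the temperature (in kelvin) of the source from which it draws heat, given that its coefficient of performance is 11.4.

COP_HP = T_H/(T_H − T_C) ⇒ T_C = T_H·(COP_HP − 1)/COP_HP = 317.00 × (11.4 − 1)/11.4 = 289 K.

T_C ≈ 289 K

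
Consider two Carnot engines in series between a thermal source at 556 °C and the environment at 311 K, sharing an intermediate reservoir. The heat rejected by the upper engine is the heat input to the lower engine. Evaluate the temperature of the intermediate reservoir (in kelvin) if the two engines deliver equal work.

T_H = 556 °C → 556 + 273.15 = 829.15 K.
For reversible stages Q_m = Q_H·(T_m/T_H). Setting W₁ = Q_H(1 − T_m/T_H) equal to W₂ = Q_m(1 − T_C/T_m) = Q_H·(T_m − T_C)/T_H gives T_H − T_m = T_m − T_C, so T_m = (T_H + T_C)/2 = (829.15 + 311.00)/2 = 570 K.

T_m ≈ 570 K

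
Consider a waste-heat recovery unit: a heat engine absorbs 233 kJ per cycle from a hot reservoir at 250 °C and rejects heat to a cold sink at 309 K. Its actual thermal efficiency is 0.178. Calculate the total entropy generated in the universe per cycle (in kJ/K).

T_H = 250 °C → 250 + 273.15 = 523.15 K.
W = η·Q_H = 0.178 × 233 = 41.47 kJ, so Q_C = Q_H − W = 191.5 kJ.
Reservoir entropy changes: ΔS_H = −Q_H/T_H = −233/523.15 = -0.4454 kJ/K and ΔS_C = +Q_C/T_C = 191.5/309.00 = 0.6198 kJ/K.
ΔS_univ = −Q_H/T_H + Q_C/T_C = 0.174 kJ/K (> 0, since η = 0.178 < η_Carnot = 0.409).

ΔS_univ ≈ 0.174 kJ/K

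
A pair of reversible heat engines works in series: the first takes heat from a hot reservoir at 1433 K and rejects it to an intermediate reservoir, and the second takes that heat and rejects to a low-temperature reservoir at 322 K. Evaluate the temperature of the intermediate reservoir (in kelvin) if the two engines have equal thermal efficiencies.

T_m ≈ 679 K

Equal efficiencies require 1 − T_m/T_H = 1 − T_C/T_m, i.e. T_m/T_H = T_C/T_m, so T_m = √(T_H·T_C) = √(1433.00 × 322.00) = 679 K.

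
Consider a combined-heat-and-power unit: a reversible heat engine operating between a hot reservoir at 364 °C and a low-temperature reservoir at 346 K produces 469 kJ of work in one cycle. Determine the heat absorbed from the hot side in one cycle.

T_H = 364 °C → 364 + 273.15 = 637.15 K.
Since the cycle is reversible, η = 1 − T_C/T_H = 1 − 346.00/637.15 = 0.4570.
Q_H = W/η = 469/0.4570 = 1030 kJ.

Q_H ≈ 1030 kJ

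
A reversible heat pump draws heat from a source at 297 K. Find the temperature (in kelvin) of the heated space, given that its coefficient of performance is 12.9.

T_H ≈ 322 K

COP_HP = T_H/(T_H − T_C) ⇒ T_H = T_C·COP_HP/(COP_HP − 1) = 297.00 × 12.9/(12.9 − 1) = 322 K.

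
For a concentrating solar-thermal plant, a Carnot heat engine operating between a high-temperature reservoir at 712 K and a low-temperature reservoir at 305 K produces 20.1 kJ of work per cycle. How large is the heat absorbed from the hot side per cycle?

Q_H ≈ 35.2 kJ

Since the cycle is reversible, η = 1 − T_C/T_H = 1 − 305.00/712.00 = 0.5716.
Q_H = W/η = 20.1/0.5716 = 35.2 kJ.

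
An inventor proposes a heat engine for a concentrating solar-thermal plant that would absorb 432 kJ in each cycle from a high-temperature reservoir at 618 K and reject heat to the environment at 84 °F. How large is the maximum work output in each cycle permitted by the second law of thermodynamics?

T_C = 84 °F → (84 − 32) × 5/9 = 28.89 °C = 302.04 K.
By the Carnot theorem, η_max = 1 − T_C/T_H = 1 − 302.04/618.00 = 0.5113.
W_max = η_max · Q_H = 0.5113 × 432 = 221 kJ.

W_max ≈ 221 kJ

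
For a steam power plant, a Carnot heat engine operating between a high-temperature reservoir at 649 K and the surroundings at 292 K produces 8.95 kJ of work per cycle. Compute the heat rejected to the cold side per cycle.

Q_C ≈ 7.32 kJ

For a reversible engine, η = 1 − T_C/T_H = 1 − 292.00/649.00 = 0.5501.
Since Q_C/Q_H = T_C/T_H and Q_H = W/η, Q_C = W·T_C/(T_H − T_C) = 8.95 × 292.00/357.00 = 7.32 kJ.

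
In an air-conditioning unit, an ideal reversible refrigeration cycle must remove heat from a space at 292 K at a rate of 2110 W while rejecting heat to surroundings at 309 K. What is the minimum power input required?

The reversible coefficient of performance is COP_R = T_C/(T_H − T_C) = 292.00/17.00 = 17.1765.
W = Q_C/COP_R = 2110/17.1765 = 122.8 W.

Ẇ_in ≈ 122.8 W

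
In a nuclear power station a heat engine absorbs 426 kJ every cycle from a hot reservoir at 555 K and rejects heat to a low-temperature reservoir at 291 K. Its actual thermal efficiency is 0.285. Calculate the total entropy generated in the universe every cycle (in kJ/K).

ΔS_univ ≈ 0.279 kJ/K

W = η·Q_H = 0.285 × 426 = 121.4 kJ, so Q_C = Q_H − W = 304.6 kJ.
Reservoir entropy changes: ΔS_H = −Q_H/T_H = −426/555.00 = -0.7676 kJ/K and ΔS_C = +Q_C/T_C = 304.6/291.00 = 1.047 kJ/K.
ΔS_univ = −Q_H/T_H + Q_C/T_C = 0.279 kJ/K (> 0, since η = 0.285 < η_Carnot = 0.476).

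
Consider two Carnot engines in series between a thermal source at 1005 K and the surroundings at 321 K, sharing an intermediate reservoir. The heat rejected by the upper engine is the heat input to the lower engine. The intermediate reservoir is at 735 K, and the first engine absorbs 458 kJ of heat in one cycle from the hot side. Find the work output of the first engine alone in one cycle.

First-stage efficiency η₁ = 1 − T_m/T_H = 1 − 735.00/1005.00 = 0.2687.
W₁ = η₁·Q_H = 0.2687 × 458 = 123 kJ.

W₁ ≈ 123 kJ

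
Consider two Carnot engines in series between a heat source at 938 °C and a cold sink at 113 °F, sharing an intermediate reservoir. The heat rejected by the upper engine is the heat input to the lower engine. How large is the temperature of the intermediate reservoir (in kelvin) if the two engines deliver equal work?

T_H = 938 °C → 938 + 273.15 = 1211.15 K.
T_C = 113 °F → (113 − 32) × 5/9 = 45.00 °C = 318.15 K.
For reversible stages Q_m = Q_H·(T_m/T_H). Setting W₁ = Q_H(1 − T_m/T_H) equal to W₂ = Q_m(1 − T_C/T_m) = Q_H·(T_m − T_C)/T_H gives T_H − T_m = T_m − T_C, so T_m = (T_H + T_C)/2 = (1211.15 + 318.15)/2 = 765 K.

T_m ≈ 765 K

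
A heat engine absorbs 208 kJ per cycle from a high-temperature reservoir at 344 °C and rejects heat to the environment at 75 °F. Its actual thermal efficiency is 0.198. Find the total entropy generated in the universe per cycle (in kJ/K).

ΔS_univ ≈ 0.2246 kJ/K

T_H = 344 °C → 344 + 273.15 = 617.15 K.
T_C = 75 °F → (75 − 32) × 5/9 = 23.89 °C = 297.04 K.
W = η·Q_H = 0.198 × 208 = 41.18 kJ, so Q_C = Q_H − W = 166.8 kJ.
The hot reservoir loses entropy Q_H/T_H = 208/617.15 = 0.3370 kJ/K; the cold reservoir gains Q_C/T_C = 166.8/297.04 = 0.5616 kJ/K.
ΔS_univ = −Q_H/T_H + Q_C/T_C = 0.2246 kJ/K (> 0, since η = 0.198 < η_Carnot = 0.519).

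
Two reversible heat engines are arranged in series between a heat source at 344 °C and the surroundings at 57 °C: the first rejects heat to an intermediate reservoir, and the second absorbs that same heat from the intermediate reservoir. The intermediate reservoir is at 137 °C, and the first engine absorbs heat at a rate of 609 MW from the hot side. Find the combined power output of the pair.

T_H = 344 °C → 344 + 273.15 = 617.15 K.
T_C = 57 °C → 57 + 273.15 = 330.15 K.
Two reversible stages in series are equivalent to a single Carnot engine between T_H and T_C, so η_total = 1 − T_C/T_H = 1 − 330.15/617.15 = 0.4650.
W_total = η_total · Q_H = 0.4650 × 609 = 283 MW.

Ẇ_total ≈ 283 MW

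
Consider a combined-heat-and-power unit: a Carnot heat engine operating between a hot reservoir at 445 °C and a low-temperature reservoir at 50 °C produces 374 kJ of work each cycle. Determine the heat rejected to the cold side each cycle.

T_H = 445 °C → 445 + 273.15 = 718.15 K.
T_C = 50 °C → 50 + 273.15 = 323.15 K.
η_rev = 1 − T_C/T_H = 1 − 323.15/718.15 = 0.5500.
Since Q_C/Q_H = T_C/T_H and Q_H = W/η, Q_C = W·T_C/(T_H − T_C) = 374 × 323.15/395.00 = 306 kJ.

Q_C ≈ 306 kJ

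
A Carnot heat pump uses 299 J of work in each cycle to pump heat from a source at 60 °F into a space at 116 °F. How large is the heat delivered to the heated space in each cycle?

Q_H ≈ 3074 J

T_H = 116 °F → (116 − 32) × 5/9 = 46.67 °C = 319.82 K.
T_C = 60 °F → (60 − 32) × 5/9 = 15.56 °C = 288.71 K.
Reversible heating COP: COP_HP = T_H/(T_H − T_C) = 319.82/31.11 = 10.2798.
Q_H = COP_HP · W = 10.2798 × 299 = 3074 J.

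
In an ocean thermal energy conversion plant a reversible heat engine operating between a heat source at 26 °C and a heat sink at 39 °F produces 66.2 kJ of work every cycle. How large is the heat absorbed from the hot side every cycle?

T_H = 26 °C → 26 + 273.15 = 299.15 K.
T_C = 39 °F → (39 − 32) × 5/9 = 3.89 °C = 277.04 K.
The Carnot efficiency is η = 1 − T_C/T_H = 1 − 277.04/299.15 = 0.0739.
Q_H = W/η = 66.2/0.0739 = 895.6 kJ.

Q_H ≈ 895.6 kJ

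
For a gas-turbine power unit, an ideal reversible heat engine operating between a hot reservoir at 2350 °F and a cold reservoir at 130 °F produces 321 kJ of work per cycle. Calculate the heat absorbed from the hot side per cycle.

Q_H ≈ 406 kJ

T_H = 2350 °F → (2350 − 32) × 5/9 = 1287.78 °C = 1560.93 K.
T_C = 130 °F → (130 − 32) × 5/9 = 54.44 °C = 327.59 K.
η_rev = 1 − T_C/T_H = 1 − 327.59/1560.93 = 0.7901.
Q_H = W/η = 321/0.7901 = 406 kJ.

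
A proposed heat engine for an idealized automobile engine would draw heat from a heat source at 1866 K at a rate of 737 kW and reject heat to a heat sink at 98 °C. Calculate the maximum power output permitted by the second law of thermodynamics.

Ẇ_max ≈ 590 kW

T_C = 98 °C → 98 + 273.15 = 371.15 K.
By the Carnot theorem, η_max = 1 − T_C/T_H = 1 − 371.15/1866.00 = 0.8011.
W_max = η_max · Q_H = 0.8011 × 737 = 590 kW.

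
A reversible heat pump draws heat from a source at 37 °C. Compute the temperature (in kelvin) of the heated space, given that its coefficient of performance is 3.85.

T_H ≈ 419.0 K

T_C = 37 °C → 37 + 273.15 = 310.15 K.
COP_HP = T_H/(T_H − T_C) ⇒ T_H = T_C·COP_HP/(COP_HP − 1) = 310.15 × 3.85/(3.85 − 1) = 419.0 K.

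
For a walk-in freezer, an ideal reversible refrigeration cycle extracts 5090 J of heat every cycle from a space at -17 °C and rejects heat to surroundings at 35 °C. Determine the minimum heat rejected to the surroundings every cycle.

T_H = 35 °C → 35 + 273.15 = 308.15 K.
T_C = -17 °C → -17 + 273.15 = 256.15 K.
For a reversible cycle Q_H/Q_C = T_H/T_C, so Q_H = Q_C·T_H/T_C = 5090 × 308.15/256.15 = 6123 J.

Q_H ≈ 6123 J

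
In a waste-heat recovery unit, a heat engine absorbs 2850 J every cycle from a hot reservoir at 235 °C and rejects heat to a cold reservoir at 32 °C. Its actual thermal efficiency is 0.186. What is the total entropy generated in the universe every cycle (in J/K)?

ΔS_univ ≈ 1.99 J/K

T_H = 235 °C → 235 + 273.15 = 508.15 K.
T_C = 32 °C → 32 + 273.15 = 305.15 K.
W = η·Q_H = 0.186 × 2850 = 530.1 J, so Q_C = Q_H − W = 2320 J.
The hot reservoir loses entropy Q_H/T_H = 2850/508.15 = 5.609 J/K; the cold reservoir gains Q_C/T_C = 2320/305.15 = 7.602 J/K.
ΔS_univ = −Q_H/T_H + Q_C/T_C = 1.99 J/K (> 0, since η = 0.186 < η_Carnot = 0.399).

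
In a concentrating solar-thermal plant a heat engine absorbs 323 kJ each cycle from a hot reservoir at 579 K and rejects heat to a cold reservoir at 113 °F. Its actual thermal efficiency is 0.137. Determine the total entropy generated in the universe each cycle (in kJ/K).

T_C = 113 °F → (113 − 32) × 5/9 = 45.00 °C = 318.15 K.
W = η·Q_H = 0.137 × 323 = 44.25 kJ, so Q_C = Q_H − W = 278.7 kJ.
Entropy balance on the reservoirs: −Q_H/T_H = -0.5579 kJ/K, +Q_C/T_C = 0.8762 kJ/K.
ΔS_univ = −Q_H/T_H + Q_C/T_C = 0.318 kJ/K (> 0, since η = 0.137 < η_Carnot = 0.451).

ΔS_univ ≈ 0.318 kJ/K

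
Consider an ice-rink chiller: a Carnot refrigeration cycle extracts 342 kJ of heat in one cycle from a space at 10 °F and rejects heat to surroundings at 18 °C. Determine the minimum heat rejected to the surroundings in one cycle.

T_H = 18 °C → 18 + 273.15 = 291.15 K.
T_C = 10 °F → (10 − 32) × 5/9 = -12.22 °C = 260.93 K.
For a reversible cycle Q_H/Q_C = T_H/T_C, so Q_H = Q_C·T_H/T_C = 342 × 291.15/260.93 = 382 kJ.

Q_H ≈ 382 kJ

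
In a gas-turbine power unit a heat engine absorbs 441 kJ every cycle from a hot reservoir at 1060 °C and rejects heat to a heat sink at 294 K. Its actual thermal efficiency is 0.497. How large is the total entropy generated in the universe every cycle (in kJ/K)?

ΔS_univ ≈ 0.424 kJ/K

T_H = 1060 °C → 1060 + 273.15 = 1333.15 K.
W = η·Q_H = 0.497 × 441 = 219.2 kJ, so Q_C = Q_H − W = 221.8 kJ.
The hot reservoir loses entropy Q_H/T_H = 441/1333.15 = 0.3308 kJ/K; the cold reservoir gains Q_C/T_C = 221.8/294.00 = 0.7545 kJ/K.
ΔS_univ = −Q_H/T_H + Q_C/T_C = 0.424 kJ/K (> 0, since η = 0.497 < η_Carnot = 0.779).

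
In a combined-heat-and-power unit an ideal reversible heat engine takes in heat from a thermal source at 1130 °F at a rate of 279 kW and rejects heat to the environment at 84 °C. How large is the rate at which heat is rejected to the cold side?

T_H = 1130 °F → (1130 − 32) × 5/9 = 610.00 °C = 883.15 K.
T_C = 84 °C → 84 + 273.15 = 357.15 K.
Carnot efficiency: η = 1 − T_C/T_H = 1 − 357.15/883.15 = 0.5956.
For a reversible cycle Q_C/Q_H = T_C/T_H, so Q_C = 279 × 357.15/883.15 = 113 kW.

Q̇_C ≈ 113 kW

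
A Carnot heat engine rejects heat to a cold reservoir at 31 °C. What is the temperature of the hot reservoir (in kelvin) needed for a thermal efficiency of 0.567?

T_H ≈ 702.4 K

T_C = 31 °C → 31 + 273.15 = 304.15 K.
From η = 1 − T_C/T_H, solving for T_H gives T_H = T_C/(1 − η) = 304.15/(1 − 0.567) = 702.4 K.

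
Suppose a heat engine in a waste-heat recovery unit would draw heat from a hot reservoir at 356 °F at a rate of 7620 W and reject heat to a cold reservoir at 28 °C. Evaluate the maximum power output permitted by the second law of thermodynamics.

T_H = 356 °F → (356 − 32) × 5/9 = 180.00 °C = 453.15 K.
T_C = 28 °C → 28 + 273.15 = 301.15 K.
No engine can exceed the Carnot limit: η_max = 1 − T_C/T_H = 1 − 301.15/453.15 = 0.3354.
W_max = η_max · Q_H = 0.3354 × 7620 = 2560 W.

Ẇ_max ≈ 2560 W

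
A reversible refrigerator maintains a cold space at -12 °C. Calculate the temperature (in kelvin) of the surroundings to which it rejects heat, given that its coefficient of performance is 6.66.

T_H ≈ 300 K

T_C = -12 °C → -12 + 273.15 = 261.15 K.
COP_R = T_C/(T_H − T_C) ⇒ T_H = T_C·(1 + 1/COP_R) = 261.15 × (1 + 1/6.66) = 300 K.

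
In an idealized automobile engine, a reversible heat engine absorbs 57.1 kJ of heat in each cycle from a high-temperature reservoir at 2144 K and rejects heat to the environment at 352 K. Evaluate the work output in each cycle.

W ≈ 47.7 kJ

η_rev = 1 − T_C/T_H = 1 − 352.00/2144.00 = 0.8358.
W = η·Q_H = 0.8358 × 57.1 = 47.7 kJ.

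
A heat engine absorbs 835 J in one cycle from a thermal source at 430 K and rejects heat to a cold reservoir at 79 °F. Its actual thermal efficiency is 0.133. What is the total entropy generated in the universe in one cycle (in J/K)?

T_C = 79 °F → (79 − 32) × 5/9 = 26.11 °C = 299.26 K.
W = η·Q_H = 0.133 × 835 = 111.1 J, so Q_C = Q_H − W = 723.9 J.
The hot reservoir loses entropy Q_H/T_H = 835/430.00 = 1.942 J/K; the cold reservoir gains Q_C/T_C = 723.9/299.26 = 2.419 J/K.
ΔS_univ = −Q_H/T_H + Q_C/T_C = 0.477 J/K (> 0, since η = 0.133 < η_Carnot = 0.304).

ΔS_univ ≈ 0.477 J/K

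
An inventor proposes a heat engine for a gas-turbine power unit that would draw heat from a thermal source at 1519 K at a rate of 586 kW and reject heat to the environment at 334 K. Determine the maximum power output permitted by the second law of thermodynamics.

No engine can exceed the Carnot limit: η_max = 1 − T_C/T_H = 1 − 334.00/1519.00 = 0.7801.
W_max = η_max · Q_H = 0.7801 × 586 = 457 kW.

Ẇ_max ≈ 457 kW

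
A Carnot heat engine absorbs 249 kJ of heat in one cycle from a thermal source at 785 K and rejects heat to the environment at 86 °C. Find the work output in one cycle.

W ≈ 135.1 kJ

T_C = 86 °C → 86 + 273.15 = 359.15 K.
Carnot efficiency: η = 1 − T_C/T_H = 1 − 359.15/785.00 = 0.5425.
W = η·Q_H = 0.5425 × 249 = 135.1 kJ.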